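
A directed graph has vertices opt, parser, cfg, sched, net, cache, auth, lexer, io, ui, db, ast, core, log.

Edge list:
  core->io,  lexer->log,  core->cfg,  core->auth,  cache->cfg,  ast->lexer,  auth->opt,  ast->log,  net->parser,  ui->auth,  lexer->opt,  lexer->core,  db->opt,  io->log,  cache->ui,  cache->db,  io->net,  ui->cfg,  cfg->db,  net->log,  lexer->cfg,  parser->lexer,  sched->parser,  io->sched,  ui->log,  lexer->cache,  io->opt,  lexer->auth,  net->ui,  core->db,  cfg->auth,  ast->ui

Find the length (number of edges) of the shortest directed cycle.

5

For each vertex v, BFS finds the shortest path from v back to v.
The shortest such closed walk is lexer → core → io → sched → parser → lexer, length 5.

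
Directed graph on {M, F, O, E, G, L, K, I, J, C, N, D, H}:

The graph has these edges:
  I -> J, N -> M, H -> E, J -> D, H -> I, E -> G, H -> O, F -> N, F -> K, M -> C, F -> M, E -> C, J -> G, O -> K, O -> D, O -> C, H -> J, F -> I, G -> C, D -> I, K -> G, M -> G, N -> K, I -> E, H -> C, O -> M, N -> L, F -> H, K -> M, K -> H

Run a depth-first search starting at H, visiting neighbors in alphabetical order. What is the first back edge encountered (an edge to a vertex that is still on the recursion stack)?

D→I

DFS from H (visiting neighbors in alphabetical order); mark gray on enter, black on exit:
H gray
  C gray
  C black
  E gray
    E→C: C black — skip
    G gray
      G→C: C black — skip
    G black
  E black
  I gray
    I→E: E black — skip
    J gray
      D gray
        D→I: I is gray → back edge
First back edge: D → I.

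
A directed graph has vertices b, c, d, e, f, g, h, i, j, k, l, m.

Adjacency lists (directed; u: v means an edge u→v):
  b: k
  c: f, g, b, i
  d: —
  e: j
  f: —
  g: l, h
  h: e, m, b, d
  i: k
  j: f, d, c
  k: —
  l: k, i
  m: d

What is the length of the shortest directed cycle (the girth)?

For each vertex v, BFS finds the shortest path from v back to v.
The shortest such closed walk is j → c → g → h → e → j, length 5.

5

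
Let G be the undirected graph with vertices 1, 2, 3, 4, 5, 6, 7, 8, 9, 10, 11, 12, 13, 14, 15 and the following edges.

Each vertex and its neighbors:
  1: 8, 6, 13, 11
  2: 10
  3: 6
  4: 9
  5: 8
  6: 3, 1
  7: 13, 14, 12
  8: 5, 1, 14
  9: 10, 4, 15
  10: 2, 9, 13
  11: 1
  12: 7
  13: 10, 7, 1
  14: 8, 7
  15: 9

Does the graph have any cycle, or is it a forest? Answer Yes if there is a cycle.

Yes

DFS, tracking each vertex's parent; an edge to a visited non-parent vertex closes a cycle.
Start from 13:
visit 13 (parent –)
  visit 10 (parent 13)
    visit 2 (parent 10)
      2–10: parent, skip
    visit 9 (parent 10)
      9–10: parent, skip
      visit 4 (parent 9)
        4–9: parent, skip
      visit 15 (parent 9)
        15–9: parent, skip
    10–13: parent, skip
  visit 7 (parent 13)
    7–13: parent, skip
    visit 14 (parent 7)
      visit 8 (parent 14)
        visit 5 (parent 8)
          5–8: parent, skip
        visit 1 (parent 8)
          1–8: parent, skip
          visit 6 (parent 1)
            visit 3 (parent 6)
              3–6: parent, skip
            6–1: parent, skip
          1–13: 13 visited and ≠ parent → cycle
Cycle: 13 – 7 – 14 – 8 – 1 – 13.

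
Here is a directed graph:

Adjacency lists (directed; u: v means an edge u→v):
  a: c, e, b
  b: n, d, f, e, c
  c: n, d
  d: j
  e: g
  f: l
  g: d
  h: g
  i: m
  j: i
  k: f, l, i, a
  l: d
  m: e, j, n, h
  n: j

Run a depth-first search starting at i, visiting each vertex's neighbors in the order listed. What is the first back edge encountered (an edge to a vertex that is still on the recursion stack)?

DFS from i (visiting each vertex's neighbors in the order listed); mark gray on enter, black on exit:
i gray
  m gray
    e gray
      g gray
        d gray
          j gray
            j→i: i is gray → back edge
First back edge: j → i.

j→i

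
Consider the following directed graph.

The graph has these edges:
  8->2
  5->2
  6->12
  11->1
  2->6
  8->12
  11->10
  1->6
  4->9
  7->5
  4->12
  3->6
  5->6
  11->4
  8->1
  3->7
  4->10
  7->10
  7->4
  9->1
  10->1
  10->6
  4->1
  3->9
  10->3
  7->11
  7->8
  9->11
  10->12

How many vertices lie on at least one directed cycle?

6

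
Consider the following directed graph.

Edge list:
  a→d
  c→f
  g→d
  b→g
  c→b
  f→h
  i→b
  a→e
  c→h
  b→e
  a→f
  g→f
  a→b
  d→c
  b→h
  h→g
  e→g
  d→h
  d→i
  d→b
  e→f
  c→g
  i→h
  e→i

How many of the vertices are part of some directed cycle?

A vertex is on a directed cycle iff it belongs to a strongly connected component of size ≥ 2 (or has a self-loop).
The vertices on cycles are {b, c, d, e, f, g, h, i} — 8 in total.

8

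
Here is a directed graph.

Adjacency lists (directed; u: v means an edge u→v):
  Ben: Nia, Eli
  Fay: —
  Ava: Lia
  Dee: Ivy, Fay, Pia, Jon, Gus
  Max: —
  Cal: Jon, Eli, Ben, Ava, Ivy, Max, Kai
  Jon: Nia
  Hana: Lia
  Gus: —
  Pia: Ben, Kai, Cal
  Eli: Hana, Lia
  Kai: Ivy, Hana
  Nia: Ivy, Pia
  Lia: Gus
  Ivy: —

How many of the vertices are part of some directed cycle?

5

A vertex is on a directed cycle iff it belongs to a strongly connected component of size ≥ 2 (or has a self-loop).
The vertices on cycles are {Ben, Cal, Jon, Nia, Pia} — 5 in total.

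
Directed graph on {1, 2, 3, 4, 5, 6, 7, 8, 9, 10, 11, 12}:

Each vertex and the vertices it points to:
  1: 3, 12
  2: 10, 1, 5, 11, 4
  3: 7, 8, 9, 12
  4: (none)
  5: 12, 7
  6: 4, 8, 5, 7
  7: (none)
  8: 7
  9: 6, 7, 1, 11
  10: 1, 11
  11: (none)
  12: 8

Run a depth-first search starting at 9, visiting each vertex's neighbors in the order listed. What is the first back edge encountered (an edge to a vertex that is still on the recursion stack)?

DFS from 9 (visiting each vertex's neighbors in the order listed); mark gray on enter, black on exit:
9 gray
  6 gray
    4 gray
    4 black
    8 gray
      7 gray
      7 black
    8 black
    5 gray
      12 gray
        12→8: 8 black — skip
      12 black
      5→7: 7 black — skip
    5 black
    6→7: 7 black — skip
  6 black
  9→7: 7 black — skip
  1 gray
    3 gray
      3→7: 7 black — skip
      3→8: 8 black — skip
      3→9: 9 is gray → back edge
First back edge: 3 → 9.

3->9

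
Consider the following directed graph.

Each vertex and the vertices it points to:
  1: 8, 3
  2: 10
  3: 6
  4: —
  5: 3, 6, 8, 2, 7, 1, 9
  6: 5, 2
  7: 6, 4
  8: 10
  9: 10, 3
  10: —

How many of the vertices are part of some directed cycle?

A vertex is on a directed cycle iff it belongs to a strongly connected component of size ≥ 2 (or has a self-loop).
The vertices on cycles are {1, 3, 5, 6, 7, 9} — 6 in total.

6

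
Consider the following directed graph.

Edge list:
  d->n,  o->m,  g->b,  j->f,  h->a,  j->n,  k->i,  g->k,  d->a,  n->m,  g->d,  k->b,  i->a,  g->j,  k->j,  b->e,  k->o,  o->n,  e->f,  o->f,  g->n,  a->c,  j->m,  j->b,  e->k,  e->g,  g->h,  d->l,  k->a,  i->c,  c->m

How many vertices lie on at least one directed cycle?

5

A vertex is on a directed cycle iff it belongs to a strongly connected component of size ≥ 2 (or has a self-loop).
The vertices on cycles are {b, e, g, j, k} — 5 in total.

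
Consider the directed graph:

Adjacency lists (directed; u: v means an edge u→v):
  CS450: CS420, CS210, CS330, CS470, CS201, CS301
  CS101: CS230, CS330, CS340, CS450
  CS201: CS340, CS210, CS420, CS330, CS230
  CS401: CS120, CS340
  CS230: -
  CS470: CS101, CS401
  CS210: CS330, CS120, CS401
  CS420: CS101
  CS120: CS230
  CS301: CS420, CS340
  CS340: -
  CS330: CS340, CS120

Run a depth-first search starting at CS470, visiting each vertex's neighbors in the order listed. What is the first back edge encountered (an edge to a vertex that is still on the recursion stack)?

DFS from CS470 (visiting each vertex's neighbors in the order listed); mark gray on enter, black on exit:
CS470 gray
  CS101 gray
    CS230 gray
    CS230 black
    CS330 gray
      CS340 gray
      CS340 black
      CS120 gray
        CS120→CS230: CS230 black — skip
      CS120 black
    CS330 black
    CS101→CS340: CS340 black — skip
    CS450 gray
      CS420 gray
        CS420→CS101: CS101 is gray → back edge
First back edge: CS420 → CS101.

CS420->CS101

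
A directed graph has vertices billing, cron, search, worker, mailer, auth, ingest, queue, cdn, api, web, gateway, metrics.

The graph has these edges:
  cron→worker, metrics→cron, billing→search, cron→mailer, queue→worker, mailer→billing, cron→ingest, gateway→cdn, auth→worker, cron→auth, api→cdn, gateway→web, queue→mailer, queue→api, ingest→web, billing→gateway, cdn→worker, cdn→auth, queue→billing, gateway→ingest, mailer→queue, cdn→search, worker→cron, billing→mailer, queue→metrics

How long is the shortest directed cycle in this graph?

For each vertex v, BFS finds the shortest path from v back to v.
The shortest such closed walk is queue → mailer → queue, length 2.

2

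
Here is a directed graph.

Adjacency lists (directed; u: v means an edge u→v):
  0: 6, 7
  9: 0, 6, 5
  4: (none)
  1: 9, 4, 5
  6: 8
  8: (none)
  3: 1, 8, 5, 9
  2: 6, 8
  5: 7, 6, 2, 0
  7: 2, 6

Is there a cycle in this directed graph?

No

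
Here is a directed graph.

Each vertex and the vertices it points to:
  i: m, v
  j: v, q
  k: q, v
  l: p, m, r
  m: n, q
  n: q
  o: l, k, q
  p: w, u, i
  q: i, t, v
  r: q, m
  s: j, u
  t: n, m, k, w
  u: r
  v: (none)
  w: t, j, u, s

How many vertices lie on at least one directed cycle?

A vertex is on a directed cycle iff it belongs to a strongly connected component of size ≥ 2 (or has a self-loop).
The vertices on cycles are {i, j, k, m, n, q, r, s, t, u, w} — 11 in total.

11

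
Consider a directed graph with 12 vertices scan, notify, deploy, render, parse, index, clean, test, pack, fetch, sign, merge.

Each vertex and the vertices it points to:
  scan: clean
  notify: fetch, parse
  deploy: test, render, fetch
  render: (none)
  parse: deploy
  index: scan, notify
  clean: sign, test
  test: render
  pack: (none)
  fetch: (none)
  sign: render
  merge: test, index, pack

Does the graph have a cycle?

DFS with white/gray/black marking, starting from parse:
parse gray
  deploy gray
    test gray
      render gray
      render black
    test black
    deploy→render: render black — skip
    fetch gray
    fetch black
  deploy black
parse black
scan gray
  clean gray
    sign gray
      sign→render: render black — skip
    sign black
    clean→test: test black — skip
  clean black
scan black
notify gray
  notify→fetch: fetch black — skip
  notify→parse: parse black — skip
notify black
index gray
  index→scan: scan black — skip
  index→notify: notify black — skip
index black
pack gray
pack black
merge gray
  merge→test: test black — skip
  merge→index: index black — skip
  merge→pack: pack black — skip
merge black
Every edge goes to a white or black vertex — no back edge, so the graph is acyclic.

No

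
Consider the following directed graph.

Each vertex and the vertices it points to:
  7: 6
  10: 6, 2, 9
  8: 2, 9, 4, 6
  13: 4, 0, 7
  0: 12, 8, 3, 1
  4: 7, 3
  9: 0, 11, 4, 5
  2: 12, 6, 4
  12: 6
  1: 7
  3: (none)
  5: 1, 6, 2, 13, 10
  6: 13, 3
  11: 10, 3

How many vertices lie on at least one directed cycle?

13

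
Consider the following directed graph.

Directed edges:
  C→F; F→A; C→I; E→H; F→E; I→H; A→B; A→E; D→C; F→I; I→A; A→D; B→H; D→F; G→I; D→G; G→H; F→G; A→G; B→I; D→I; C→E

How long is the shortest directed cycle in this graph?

3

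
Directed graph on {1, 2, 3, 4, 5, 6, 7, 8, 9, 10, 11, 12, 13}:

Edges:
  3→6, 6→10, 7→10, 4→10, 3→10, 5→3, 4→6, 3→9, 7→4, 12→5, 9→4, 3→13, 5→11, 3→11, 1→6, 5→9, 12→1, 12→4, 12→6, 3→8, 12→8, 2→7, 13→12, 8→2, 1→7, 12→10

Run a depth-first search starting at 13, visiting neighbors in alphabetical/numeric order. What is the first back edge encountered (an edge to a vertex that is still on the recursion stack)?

3->13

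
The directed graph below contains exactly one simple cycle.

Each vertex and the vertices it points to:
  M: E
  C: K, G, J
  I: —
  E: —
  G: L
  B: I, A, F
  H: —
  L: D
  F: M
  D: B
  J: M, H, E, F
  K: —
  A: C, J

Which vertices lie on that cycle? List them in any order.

DFS with gray/black marking from B:
B gray
  I gray
  I black
  A gray
    C gray
      K gray
      K black
      G gray
        L gray
          D gray
            D→B: B is gray → back edge
Back edge closes the cycle B → A → C → G → L → D → B; its vertices are {A, B, C, D, G, L}.

A, B, C, D, G, L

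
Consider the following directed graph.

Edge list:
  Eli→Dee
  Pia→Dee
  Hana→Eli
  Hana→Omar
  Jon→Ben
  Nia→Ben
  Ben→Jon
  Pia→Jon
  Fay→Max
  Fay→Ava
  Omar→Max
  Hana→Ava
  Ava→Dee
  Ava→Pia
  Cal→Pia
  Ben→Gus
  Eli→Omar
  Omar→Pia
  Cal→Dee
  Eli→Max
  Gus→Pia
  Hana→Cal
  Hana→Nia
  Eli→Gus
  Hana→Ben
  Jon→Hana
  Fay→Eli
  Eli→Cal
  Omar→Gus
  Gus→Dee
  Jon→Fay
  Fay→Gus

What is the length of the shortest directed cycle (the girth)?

2

For each vertex v, BFS finds the shortest path from v back to v.
The shortest such closed walk is Jon → Ben → Jon, length 2.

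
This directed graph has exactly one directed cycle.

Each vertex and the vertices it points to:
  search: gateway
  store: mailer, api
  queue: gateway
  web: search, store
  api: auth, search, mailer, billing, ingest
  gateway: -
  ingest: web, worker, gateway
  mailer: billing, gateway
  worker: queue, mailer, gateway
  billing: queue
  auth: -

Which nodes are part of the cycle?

api, web, store, ingest

DFS with gray/black marking from web:
web gray
  search gray
    gateway gray
    gateway black
  search black
  store gray
    mailer gray
      billing gray
        queue gray
          queue→gateway: gateway black — skip
        queue black
      billing black
      mailer→gateway: gateway black — skip
    mailer black
    api gray
      auth gray
      auth black
      api→search: search black — skip
      api→mailer: mailer black — skip
      api→billing: billing black — skip
      ingest gray
        ingest→web: web is gray → back edge
Back edge closes the cycle web → store → api → ingest → web; its vertices are {api, web, store, ingest}.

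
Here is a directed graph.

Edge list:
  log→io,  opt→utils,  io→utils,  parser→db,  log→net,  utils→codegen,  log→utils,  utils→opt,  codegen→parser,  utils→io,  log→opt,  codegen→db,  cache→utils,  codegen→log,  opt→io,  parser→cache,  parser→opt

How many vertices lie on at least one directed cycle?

7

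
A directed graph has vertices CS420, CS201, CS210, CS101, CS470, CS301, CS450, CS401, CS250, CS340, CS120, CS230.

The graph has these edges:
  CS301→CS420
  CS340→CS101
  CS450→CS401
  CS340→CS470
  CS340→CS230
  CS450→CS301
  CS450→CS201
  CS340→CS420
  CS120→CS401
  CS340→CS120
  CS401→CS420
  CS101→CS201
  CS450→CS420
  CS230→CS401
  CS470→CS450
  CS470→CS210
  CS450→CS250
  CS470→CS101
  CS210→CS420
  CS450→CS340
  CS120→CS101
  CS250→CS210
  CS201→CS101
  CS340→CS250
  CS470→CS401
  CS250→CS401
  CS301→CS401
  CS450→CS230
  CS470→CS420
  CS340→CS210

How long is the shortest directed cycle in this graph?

For each vertex v, BFS finds the shortest path from v back to v.
The shortest such closed walk is CS201 → CS101 → CS201, length 2.

2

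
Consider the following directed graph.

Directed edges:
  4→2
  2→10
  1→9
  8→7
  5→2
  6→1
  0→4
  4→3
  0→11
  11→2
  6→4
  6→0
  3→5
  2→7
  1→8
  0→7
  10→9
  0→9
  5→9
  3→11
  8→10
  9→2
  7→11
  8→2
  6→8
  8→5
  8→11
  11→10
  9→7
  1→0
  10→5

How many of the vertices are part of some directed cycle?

6

A vertex is on a directed cycle iff it belongs to a strongly connected component of size ≥ 2 (or has a self-loop).
The vertices on cycles are {2, 5, 7, 9, 10, 11} — 6 in total.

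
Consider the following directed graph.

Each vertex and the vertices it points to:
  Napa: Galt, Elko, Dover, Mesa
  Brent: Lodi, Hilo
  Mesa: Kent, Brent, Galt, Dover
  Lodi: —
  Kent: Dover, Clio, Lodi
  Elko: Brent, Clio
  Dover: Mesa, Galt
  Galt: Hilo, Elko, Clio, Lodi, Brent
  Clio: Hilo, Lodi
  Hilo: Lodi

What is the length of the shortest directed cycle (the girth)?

2

For each vertex v, BFS finds the shortest path from v back to v.
The shortest such closed walk is Mesa → Dover → Mesa, length 2.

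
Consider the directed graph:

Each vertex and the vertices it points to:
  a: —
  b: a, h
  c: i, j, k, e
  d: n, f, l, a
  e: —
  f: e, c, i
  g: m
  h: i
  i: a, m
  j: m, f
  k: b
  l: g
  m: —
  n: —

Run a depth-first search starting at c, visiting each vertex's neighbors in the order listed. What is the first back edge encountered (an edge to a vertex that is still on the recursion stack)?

f→c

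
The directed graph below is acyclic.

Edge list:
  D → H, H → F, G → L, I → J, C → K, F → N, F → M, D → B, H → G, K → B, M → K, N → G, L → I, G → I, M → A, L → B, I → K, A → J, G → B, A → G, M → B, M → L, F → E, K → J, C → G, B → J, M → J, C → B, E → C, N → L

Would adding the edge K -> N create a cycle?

Yes

Adding K→N creates a cycle iff N can already reach K.
Path from N: N → L → I → K.
So N → … → K → N is a cycle.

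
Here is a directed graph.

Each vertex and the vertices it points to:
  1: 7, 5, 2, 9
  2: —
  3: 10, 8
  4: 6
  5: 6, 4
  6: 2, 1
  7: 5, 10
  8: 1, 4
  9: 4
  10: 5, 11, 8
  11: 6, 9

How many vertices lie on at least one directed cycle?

9

A vertex is on a directed cycle iff it belongs to a strongly connected component of size ≥ 2 (or has a self-loop).
The vertices on cycles are {1, 4, 5, 6, 7, 8, 9, 10, 11} — 9 in total.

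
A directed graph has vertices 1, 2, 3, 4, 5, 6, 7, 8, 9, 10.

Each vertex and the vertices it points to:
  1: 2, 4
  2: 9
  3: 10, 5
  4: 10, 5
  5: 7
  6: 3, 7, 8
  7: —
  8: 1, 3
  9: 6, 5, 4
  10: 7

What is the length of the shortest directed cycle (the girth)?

For each vertex v, BFS finds the shortest path from v back to v.
The shortest such closed walk is 9 → 6 → 8 → 1 → 2 → 9, length 5.

5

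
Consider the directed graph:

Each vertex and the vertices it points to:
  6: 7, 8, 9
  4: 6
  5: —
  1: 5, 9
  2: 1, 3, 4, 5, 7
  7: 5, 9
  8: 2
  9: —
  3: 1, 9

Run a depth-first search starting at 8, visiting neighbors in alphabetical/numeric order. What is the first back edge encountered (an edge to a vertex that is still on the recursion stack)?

DFS from 8 (visiting neighbors in alphabetical/numeric order); mark gray on enter, black on exit:
8 gray
  2 gray
    1 gray
      5 gray
      5 black
      9 gray
      9 black
    1 black
    3 gray
      3→1: 1 black — skip
      3→9: 9 black — skip
    3 black
    4 gray
      6 gray
        7 gray
          7→5: 5 black — skip
          7→9: 9 black — skip
        7 black
        6→8: 8 is gray → back edge
First back edge: 6 → 8.

6->8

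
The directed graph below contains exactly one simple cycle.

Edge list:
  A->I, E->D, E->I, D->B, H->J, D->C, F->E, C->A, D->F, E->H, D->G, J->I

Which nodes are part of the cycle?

DFS with gray/black marking from E:
E gray
  I gray
  I black
  D gray
    B gray
    B black
    G gray
    G black
    C gray
      A gray
        A→I: I black — skip
      A black
    C black
    F gray
      F→E: E is gray → back edge
Back edge closes the cycle E → D → F → E; its vertices are {D, E, F}.

D, E, F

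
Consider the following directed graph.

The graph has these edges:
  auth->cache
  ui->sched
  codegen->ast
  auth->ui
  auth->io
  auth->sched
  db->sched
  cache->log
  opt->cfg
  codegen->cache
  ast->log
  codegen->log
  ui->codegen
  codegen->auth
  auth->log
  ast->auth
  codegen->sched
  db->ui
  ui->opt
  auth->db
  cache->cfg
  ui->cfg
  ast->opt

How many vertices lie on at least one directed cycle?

A vertex is on a directed cycle iff it belongs to a strongly connected component of size ≥ 2 (or has a self-loop).
The vertices on cycles are {db, ui, ast, auth, codegen} — 5 in total.

5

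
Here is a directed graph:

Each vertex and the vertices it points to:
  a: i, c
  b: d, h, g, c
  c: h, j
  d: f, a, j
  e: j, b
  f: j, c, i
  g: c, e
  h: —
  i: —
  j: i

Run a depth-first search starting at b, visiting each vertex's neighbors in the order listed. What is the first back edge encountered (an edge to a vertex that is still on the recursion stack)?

DFS from b (visiting each vertex's neighbors in the order listed); mark gray on enter, black on exit:
b gray
  d gray
    f gray
      j gray
        i gray
        i black
      j black
      c gray
        h gray
        h black
        c→j: j black — skip
      c black
      f→i: i black — skip
    f black
    a gray
      a→i: i black — skip
      a→c: c black — skip
    a black
    d→j: j black — skip
  d black
  b→h: h black — skip
  g gray
    g→c: c black — skip
    e gray
      e→j: j black — skip
      e→b: b is gray → back edge
First back edge: e → b.

e->b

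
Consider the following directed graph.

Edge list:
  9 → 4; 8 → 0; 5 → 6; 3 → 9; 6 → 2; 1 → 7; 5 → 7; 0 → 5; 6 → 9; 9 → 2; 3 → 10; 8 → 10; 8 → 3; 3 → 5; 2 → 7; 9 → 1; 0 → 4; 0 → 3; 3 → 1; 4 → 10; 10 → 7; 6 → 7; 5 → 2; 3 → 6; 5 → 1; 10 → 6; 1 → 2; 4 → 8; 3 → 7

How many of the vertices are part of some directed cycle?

A vertex is on a directed cycle iff it belongs to a strongly connected component of size ≥ 2 (or has a self-loop).
The vertices on cycles are {0, 3, 4, 5, 6, 8, 9, 10} — 8 in total.

8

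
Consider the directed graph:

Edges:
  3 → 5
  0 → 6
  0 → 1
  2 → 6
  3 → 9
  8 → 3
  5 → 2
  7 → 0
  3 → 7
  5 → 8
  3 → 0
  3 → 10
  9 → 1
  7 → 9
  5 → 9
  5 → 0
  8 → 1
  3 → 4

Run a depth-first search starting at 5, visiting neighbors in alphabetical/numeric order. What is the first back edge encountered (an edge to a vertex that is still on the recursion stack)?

3->5

DFS from 5 (visiting neighbors in alphabetical/numeric order); mark gray on enter, black on exit:
5 gray
  0 gray
    1 gray
    1 black
    6 gray
    6 black
  0 black
  2 gray
    2→6: 6 black — skip
  2 black
  8 gray
    8→1: 1 black — skip
    3 gray
      3→0: 0 black — skip
      4 gray
      4 black
      3→5: 5 is gray → back edge
First back edge: 3 → 5.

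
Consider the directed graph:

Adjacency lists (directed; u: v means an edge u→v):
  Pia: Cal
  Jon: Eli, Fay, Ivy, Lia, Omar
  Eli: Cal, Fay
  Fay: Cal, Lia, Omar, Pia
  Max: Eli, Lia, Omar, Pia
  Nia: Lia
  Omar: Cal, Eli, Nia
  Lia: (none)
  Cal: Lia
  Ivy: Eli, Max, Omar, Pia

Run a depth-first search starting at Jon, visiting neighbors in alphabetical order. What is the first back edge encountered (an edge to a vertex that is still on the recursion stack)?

Omar->Eli

DFS from Jon (visiting neighbors in alphabetical order); mark gray on enter, black on exit:
Jon gray
  Eli gray
    Cal gray
      Lia gray
      Lia black
    Cal black
    Fay gray
      Fay→Cal: Cal black — skip
      Fay→Lia: Lia black — skip
      Omar gray
        Omar→Cal: Cal black — skip
        Omar→Eli: Eli is gray → back edge
First back edge: Omar → Eli.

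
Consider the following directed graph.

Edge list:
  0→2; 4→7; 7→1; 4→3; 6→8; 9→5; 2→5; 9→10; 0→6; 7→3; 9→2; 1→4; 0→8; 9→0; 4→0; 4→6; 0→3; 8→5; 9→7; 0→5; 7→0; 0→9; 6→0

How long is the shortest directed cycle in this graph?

For each vertex v, BFS finds the shortest path from v back to v.
The shortest such closed walk is 0 → 9 → 0, length 2.

2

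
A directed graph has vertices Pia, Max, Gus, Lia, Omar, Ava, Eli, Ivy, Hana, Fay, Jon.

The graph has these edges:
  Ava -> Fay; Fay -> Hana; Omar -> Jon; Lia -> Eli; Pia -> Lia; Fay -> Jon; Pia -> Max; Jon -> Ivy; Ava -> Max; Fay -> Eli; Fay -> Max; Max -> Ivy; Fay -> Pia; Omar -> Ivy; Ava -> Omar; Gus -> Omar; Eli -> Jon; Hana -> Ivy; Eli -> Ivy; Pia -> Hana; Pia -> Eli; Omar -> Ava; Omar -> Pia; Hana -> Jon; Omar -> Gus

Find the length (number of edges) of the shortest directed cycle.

2

For each vertex v, BFS finds the shortest path from v back to v.
The shortest such closed walk is Gus → Omar → Gus, length 2.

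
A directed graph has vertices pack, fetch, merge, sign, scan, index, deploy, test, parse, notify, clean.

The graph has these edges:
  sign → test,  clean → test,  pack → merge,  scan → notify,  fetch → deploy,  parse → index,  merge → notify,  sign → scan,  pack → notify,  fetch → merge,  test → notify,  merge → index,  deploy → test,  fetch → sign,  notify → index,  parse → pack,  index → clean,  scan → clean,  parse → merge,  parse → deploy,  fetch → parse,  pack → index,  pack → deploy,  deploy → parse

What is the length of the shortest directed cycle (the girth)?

2

For each vertex v, BFS finds the shortest path from v back to v.
The shortest such closed walk is parse → deploy → parse, length 2.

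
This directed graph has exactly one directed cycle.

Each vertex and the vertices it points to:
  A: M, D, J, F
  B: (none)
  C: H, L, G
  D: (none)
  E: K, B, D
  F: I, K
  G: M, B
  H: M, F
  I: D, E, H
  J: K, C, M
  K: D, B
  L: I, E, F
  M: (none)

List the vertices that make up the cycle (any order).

F, H, I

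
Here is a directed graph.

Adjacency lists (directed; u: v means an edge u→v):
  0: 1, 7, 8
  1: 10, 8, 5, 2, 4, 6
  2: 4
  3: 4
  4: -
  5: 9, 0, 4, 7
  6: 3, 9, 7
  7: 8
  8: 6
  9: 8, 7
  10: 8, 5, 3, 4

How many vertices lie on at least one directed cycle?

8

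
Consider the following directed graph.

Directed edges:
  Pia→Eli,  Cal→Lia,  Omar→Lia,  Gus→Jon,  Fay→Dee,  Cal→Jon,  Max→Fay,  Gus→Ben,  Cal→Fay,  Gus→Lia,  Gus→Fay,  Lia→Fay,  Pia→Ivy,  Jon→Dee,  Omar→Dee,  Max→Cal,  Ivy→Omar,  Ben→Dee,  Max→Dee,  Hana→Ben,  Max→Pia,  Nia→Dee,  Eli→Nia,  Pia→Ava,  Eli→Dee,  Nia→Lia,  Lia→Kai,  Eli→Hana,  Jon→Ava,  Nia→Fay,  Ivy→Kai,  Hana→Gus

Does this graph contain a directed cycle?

No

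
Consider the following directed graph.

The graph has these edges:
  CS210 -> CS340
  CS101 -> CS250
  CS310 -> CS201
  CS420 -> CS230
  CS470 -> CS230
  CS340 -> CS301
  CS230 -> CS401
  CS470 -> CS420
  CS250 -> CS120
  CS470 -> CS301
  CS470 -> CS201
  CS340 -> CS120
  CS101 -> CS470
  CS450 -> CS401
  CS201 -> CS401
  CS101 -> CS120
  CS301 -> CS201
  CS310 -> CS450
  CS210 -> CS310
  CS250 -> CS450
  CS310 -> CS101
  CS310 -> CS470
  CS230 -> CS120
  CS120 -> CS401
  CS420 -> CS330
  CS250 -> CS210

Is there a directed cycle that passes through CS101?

Yes

CS101 is on a cycle iff CS101 can reach itself via ≥1 edge.
CS101 → CS250 → CS210 → CS310 → CS101 — yes.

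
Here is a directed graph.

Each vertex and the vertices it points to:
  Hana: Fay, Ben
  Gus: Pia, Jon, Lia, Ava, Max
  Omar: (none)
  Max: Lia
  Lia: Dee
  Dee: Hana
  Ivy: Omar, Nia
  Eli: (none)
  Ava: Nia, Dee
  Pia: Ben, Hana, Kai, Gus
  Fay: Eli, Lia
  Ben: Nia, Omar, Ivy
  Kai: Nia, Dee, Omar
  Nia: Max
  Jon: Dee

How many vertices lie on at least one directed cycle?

A vertex is on a directed cycle iff it belongs to a strongly connected component of size ≥ 2 (or has a self-loop).
The vertices on cycles are {Ben, Dee, Fay, Gus, Ivy, Lia, Max, Nia, Pia, Hana} — 10 in total.

10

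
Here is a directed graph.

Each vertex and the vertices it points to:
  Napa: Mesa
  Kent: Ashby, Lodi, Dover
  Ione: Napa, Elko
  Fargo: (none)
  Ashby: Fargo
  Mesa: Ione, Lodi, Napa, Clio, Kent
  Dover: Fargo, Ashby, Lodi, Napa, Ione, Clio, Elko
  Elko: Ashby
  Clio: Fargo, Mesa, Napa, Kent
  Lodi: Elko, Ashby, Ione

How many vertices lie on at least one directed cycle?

7

A vertex is on a directed cycle iff it belongs to a strongly connected component of size ≥ 2 (or has a self-loop).
The vertices on cycles are {Clio, Ione, Kent, Lodi, Mesa, Napa, Dover} — 7 in total.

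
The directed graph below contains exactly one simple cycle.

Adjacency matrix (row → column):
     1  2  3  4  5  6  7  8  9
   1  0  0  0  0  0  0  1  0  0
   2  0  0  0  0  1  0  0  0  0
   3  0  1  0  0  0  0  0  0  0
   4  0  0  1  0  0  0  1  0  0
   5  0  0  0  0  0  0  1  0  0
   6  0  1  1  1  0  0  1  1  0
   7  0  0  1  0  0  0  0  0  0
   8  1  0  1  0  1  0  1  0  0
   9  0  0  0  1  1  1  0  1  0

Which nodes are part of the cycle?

DFS with gray/black marking from 2:
2 gray
  5 gray
    7 gray
      3 gray
        3→2: 2 is gray → back edge
Back edge closes the cycle 2 → 5 → 7 → 3 → 2; its vertices are {2, 3, 5, 7}.

2, 3, 5, 7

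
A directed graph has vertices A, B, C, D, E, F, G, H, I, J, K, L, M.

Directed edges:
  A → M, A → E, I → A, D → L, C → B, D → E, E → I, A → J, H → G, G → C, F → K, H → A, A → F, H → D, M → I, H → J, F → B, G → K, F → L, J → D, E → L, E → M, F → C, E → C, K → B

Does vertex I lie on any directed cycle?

Yes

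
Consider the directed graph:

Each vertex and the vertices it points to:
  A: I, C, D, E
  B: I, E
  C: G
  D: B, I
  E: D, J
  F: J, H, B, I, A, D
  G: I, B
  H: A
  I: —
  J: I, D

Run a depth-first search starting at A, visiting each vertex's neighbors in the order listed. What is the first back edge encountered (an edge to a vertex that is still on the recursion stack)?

D->B

DFS from A (visiting each vertex's neighbors in the order listed); mark gray on enter, black on exit:
A gray
  I gray
  I black
  C gray
    G gray
      G→I: I black — skip
      B gray
        B→I: I black — skip
        E gray
          D gray
            D→B: B is gray → back edge
First back edge: D → B.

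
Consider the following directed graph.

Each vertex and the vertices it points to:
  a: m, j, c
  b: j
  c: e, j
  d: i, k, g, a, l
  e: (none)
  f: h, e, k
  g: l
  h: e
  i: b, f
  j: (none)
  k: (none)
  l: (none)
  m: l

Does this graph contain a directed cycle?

No

DFS with white/gray/black marking, starting from i:
i gray
  b gray
    j gray
    j black
  b black
  f gray
    h gray
      e gray
      e black
    h black
    f→e: e black — skip
    k gray
    k black
  f black
i black
a gray
  m gray
    l gray
    l black
  m black
  a→j: j black — skip
  c gray
    c→e: e black — skip
    c→j: j black — skip
  c black
a black
d gray
  d→i: i black — skip
  d→k: k black — skip
  g gray
    g→l: l black — skip
  g black
  d→a: a black — skip
  d→l: l black — skip
d black
Every edge goes to a white or black vertex — no back edge, so the graph is acyclic.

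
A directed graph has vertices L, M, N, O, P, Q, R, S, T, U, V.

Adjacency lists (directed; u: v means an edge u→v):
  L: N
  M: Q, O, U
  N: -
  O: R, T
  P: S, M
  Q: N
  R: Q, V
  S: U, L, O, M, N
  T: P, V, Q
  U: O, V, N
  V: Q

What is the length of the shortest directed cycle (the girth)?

4

For each vertex v, BFS finds the shortest path from v back to v.
The shortest such closed walk is P → S → O → T → P, length 4.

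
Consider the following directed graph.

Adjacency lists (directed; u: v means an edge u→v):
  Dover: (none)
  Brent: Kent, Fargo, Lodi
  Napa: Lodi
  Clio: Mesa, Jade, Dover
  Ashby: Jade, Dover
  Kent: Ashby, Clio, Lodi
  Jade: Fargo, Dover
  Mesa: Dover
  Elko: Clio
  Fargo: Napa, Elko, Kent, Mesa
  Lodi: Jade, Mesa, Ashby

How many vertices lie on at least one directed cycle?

8

A vertex is on a directed cycle iff it belongs to a strongly connected component of size ≥ 2 (or has a self-loop).
The vertices on cycles are {Clio, Elko, Jade, Kent, Lodi, Napa, Ashby, Fargo} — 8 in total.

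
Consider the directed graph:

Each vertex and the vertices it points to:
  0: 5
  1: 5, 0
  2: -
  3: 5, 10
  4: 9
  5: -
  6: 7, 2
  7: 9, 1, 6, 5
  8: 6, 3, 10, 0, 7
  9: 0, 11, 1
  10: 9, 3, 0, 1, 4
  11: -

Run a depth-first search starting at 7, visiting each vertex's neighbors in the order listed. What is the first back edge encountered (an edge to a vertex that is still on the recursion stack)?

DFS from 7 (visiting each vertex's neighbors in the order listed); mark gray on enter, black on exit:
7 gray
  9 gray
    0 gray
      5 gray
      5 black
    0 black
    11 gray
    11 black
    1 gray
      1→5: 5 black — skip
      1→0: 0 black — skip
    1 black
  9 black
  7→1: 1 black — skip
  6 gray
    6→7: 7 is gray → back edge
First back edge: 6 → 7.

6->7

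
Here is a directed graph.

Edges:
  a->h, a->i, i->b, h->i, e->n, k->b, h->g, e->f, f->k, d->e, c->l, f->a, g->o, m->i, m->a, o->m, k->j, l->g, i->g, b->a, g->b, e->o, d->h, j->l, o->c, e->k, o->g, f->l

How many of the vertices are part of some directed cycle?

9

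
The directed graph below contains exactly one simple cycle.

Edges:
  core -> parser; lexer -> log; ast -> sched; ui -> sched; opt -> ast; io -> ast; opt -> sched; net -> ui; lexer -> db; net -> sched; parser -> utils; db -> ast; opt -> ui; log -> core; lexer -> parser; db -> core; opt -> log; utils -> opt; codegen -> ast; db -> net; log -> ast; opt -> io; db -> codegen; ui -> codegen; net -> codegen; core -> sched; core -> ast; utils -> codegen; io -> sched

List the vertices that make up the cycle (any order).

DFS with gray/black marking from parser:
parser gray
  utils gray
    codegen gray
      ast gray
        sched gray
        sched black
      ast black
    codegen black
    opt gray
      io gray
        io→ast: ast black — skip
        io→sched: sched black — skip
      io black
      opt→ast: ast black — skip
      log gray
        log→ast: ast black — skip
        core gray
          core→ast: ast black — skip
          core→parser: parser is gray → back edge
Back edge closes the cycle parser → utils → opt → log → core → parser; its vertices are {log, opt, core, utils, parser}.

log, opt, core, utils, parser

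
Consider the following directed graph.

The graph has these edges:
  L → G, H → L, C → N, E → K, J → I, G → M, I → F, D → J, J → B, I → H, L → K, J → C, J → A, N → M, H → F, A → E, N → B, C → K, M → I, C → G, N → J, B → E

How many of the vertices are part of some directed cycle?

A vertex is on a directed cycle iff it belongs to a strongly connected component of size ≥ 2 (or has a self-loop).
The vertices on cycles are {C, G, H, I, J, L, M, N} — 8 in total.

8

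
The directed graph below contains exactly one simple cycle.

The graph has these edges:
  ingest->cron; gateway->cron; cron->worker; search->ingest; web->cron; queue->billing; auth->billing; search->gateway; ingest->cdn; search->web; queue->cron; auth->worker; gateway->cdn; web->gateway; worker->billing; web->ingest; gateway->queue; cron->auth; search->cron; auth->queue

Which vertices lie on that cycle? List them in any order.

DFS with gray/black marking from cron:
cron gray
  worker gray
    billing gray
    billing black
  worker black
  auth gray
    queue gray
      queue→billing: billing black — skip
      queue→cron: cron is gray → back edge
Back edge closes the cycle cron → auth → queue → cron; its vertices are {auth, cron, queue}.

auth, cron, queue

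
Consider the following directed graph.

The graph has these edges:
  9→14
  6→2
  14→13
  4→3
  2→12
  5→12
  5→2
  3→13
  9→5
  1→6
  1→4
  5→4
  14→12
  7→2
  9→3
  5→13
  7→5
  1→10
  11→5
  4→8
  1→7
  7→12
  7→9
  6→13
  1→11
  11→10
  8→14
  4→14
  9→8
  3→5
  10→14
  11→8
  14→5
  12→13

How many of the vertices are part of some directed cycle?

5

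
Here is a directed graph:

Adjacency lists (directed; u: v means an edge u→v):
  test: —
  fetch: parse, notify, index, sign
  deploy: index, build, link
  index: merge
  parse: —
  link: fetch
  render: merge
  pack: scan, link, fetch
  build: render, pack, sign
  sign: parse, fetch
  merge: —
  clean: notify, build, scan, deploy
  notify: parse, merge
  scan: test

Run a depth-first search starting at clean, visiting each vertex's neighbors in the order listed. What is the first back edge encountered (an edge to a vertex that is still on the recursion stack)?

sign→fetch

DFS from clean (visiting each vertex's neighbors in the order listed); mark gray on enter, black on exit:
clean gray
  notify gray
    parse gray
    parse black
    merge gray
    merge black
  notify black
  build gray
    render gray
      render→merge: merge black — skip
    render black
    pack gray
      scan gray
        test gray
        test black
      scan black
      link gray
        fetch gray
          fetch→parse: parse black — skip
          fetch→notify: notify black — skip
          index gray
            index→merge: merge black — skip
          index black
          sign gray
            sign→parse: parse black — skip
            sign→fetch: fetch is gray → back edge
First back edge: sign → fetch.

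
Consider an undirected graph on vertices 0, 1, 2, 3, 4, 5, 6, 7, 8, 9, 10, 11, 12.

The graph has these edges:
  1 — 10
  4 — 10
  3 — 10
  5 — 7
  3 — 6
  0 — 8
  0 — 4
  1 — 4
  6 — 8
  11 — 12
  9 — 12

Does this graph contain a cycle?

Yes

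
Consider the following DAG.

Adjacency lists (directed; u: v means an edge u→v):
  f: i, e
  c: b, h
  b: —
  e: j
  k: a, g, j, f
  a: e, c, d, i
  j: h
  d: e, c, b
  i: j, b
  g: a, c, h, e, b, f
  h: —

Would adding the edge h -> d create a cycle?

Adding h→d creates a cycle iff d can already reach h.
Path from d: d → c → h.
So d → … → h → d is a cycle.

Yes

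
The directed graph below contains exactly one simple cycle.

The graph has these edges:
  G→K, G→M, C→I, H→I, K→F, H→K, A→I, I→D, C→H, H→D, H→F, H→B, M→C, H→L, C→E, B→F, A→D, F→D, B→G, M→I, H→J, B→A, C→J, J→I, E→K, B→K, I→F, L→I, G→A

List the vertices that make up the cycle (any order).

B, C, G, H, M

DFS with gray/black marking from C:
C gray
  E gray
    K gray
      F gray
        D gray
        D black
      F black
    K black
  E black
  J gray
    I gray
      I→D: D black — skip
      I→F: F black — skip
    I black
  J black
  C→I: I black — skip
  H gray
    H→D: D black — skip
    H→F: F black — skip
    H→J: J black — skip
    B gray
      G gray
        A gray
          A→D: D black — skip
          A→I: I black — skip
        A black
        M gray
          M→I: I black — skip
          M→C: C is gray → back edge
Back edge closes the cycle C → H → B → G → M → C; its vertices are {B, C, G, H, M}.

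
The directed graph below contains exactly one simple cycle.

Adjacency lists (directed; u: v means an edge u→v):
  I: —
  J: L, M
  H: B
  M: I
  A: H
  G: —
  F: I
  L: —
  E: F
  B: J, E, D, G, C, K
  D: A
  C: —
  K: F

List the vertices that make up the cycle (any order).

DFS with gray/black marking from B:
B gray
  J gray
    L gray
    L black
    M gray
      I gray
      I black
    M black
  J black
  E gray
    F gray
      F→I: I black — skip
    F black
  E black
  D gray
    A gray
      H gray
        H→B: B is gray → back edge
Back edge closes the cycle B → D → A → H → B; its vertices are {A, B, D, H}.

A, B, D, H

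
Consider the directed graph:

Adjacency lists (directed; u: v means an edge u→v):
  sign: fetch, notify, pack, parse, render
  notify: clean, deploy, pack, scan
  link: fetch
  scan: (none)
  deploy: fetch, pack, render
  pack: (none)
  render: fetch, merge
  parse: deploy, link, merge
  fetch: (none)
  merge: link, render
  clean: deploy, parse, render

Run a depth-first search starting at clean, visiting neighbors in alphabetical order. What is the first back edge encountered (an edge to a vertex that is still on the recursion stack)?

merge->render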